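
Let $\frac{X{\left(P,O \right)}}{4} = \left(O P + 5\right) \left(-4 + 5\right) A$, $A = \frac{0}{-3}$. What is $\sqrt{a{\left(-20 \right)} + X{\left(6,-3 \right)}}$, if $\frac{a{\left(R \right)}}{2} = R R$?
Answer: $20 \sqrt{2} \approx 28.284$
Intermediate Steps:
$a{\left(R \right)} = 2 R^{2}$ ($a{\left(R \right)} = 2 R R = 2 R^{2}$)
$A = 0$ ($A = 0 \left(- \frac{1}{3}\right) = 0$)
$X{\left(P,O \right)} = 0$ ($X{\left(P,O \right)} = 4 \left(O P + 5\right) \left(-4 + 5\right) 0 = 4 \left(5 + O P\right) 1 \cdot 0 = 4 \left(5 + O P\right) 0 = 4 \cdot 0 = 0$)
$\sqrt{a{\left(-20 \right)} + X{\left(6,-3 \right)}} = \sqrt{2 \left(-20\right)^{2} + 0} = \sqrt{2 \cdot 400 + 0} = \sqrt{800 + 0} = \sqrt{800} = 20 \sqrt{2}$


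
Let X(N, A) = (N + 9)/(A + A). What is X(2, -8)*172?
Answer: -473/4 ≈ -118.25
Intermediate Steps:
X(N, A) = (9 + N)/(2*A) (X(N, A) = (9 + N)/((2*A)) = (9 + N)*(1/(2*A)) = (9 + N)/(2*A))
X(2, -8)*172 = ((1/2)*(9 + 2)/(-8))*172 = ((1/2)*(-1/8)*11)*172 = -11/16*172 = -473/4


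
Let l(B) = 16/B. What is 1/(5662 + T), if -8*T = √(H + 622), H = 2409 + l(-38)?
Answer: 6884992/38982767123 + 8*√1094039/38982767123 ≈ 0.00017683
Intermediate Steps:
H = 45763/19 (H = 2409 + 16/(-38) = 2409 + 16*(-1/38) = 2409 - 8/19 = 45763/19 ≈ 2408.6)
T = -√1094039/152 (T = -√(45763/19 + 622)/8 = -√1094039/152 ≈ -6.8813)
1/(5662 + T) = 1/(5662 - √1094039/152)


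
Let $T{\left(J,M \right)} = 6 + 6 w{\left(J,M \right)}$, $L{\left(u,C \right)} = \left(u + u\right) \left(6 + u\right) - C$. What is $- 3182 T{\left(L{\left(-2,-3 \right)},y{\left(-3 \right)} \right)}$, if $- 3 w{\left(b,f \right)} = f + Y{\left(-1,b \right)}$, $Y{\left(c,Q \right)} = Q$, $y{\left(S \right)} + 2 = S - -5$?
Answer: $-101824$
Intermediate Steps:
$y{\left(S \right)} = 3 + S$ ($y{\left(S \right)} = -2 + \left(S - -5\right) = -2 + \left(S + 5\right) = -2 + \left(5 + S\right) = 3 + S$)
$L{\left(u,C \right)} = - C + 2 u \left(6 + u\right)$ ($L{\left(u,C \right)} = 2 u \left(6 + u\right) - C = - C + 2 u \left(6 + u\right)$)
$w{\left(b,f \right)} = - \frac{b}{3} - \frac{f}{3}$ ($w{\left(b,f \right)} = - \frac{f + b}{3} = - \frac{b + f}{3} = - \frac{b}{3} - \frac{f}{3}$)
$T{\left(J,M \right)} = 6 - 2 J - 2 M$ ($T{\left(J,M \right)} = 6 + 6 \left(- \frac{J}{3} - \frac{M}{3}\right) = 6 - \left(2 J + 2 M\right) = 6 - 2 J - 2 M$)
$- 3182 T{\left(L{\left(-2,-3 \right)},y{\left(-3 \right)} \right)} = - 3182 \left(6 - 2 \left(\left(-1\right) \left(-3\right) + 2 \left(-2\right)^{2} + 12 \left(-2\right)\right) - 2 \left(3 - 3\right)\right) = - 3182 \left(6 - 2 \left(3 + 2 \cdot 4 - 24\right) - 0\right) = - 3182 \left(6 - 2 \left(3 + 8 - 24\right) + 0\right) = - 3182 \left(6 - -26 + 0\right) = - 3182 \left(6 + 26 + 0\right) = \left(-3182\right) 32 = -101824$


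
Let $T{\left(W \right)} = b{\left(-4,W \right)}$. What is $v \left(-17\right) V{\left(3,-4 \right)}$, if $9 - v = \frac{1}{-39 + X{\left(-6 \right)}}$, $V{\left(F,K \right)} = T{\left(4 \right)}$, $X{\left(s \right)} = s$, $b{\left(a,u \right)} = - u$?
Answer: $\frac{27608}{45} \approx 613.51$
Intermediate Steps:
$T{\left(W \right)} = - W$
$V{\left(F,K \right)} = -4$ ($V{\left(F,K \right)} = \left(-1\right) 4 = -4$)
$v = \frac{406}{45}$ ($v = 9 - \frac{1}{-39 - 6} = 9 - \frac{1}{-45} = 9 - - \frac{1}{45} = 9 + \frac{1}{45} = \frac{406}{45} \approx 9.0222$)
$v \left(-17\right) V{\left(3,-4 \right)} = \frac{406}{45} \left(-17\right) \left(-4\right) = \left(- \frac{6902}{45}\right) \left(-4\right) = \frac{27608}{45}$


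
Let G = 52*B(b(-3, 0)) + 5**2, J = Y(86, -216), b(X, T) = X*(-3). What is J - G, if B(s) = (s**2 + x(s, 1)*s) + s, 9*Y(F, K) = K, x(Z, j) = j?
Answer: -5197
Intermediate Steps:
b(X, T) = -3*X
Y(F, K) = K/9
J = -24 (J = (1/9)*(-216) = -24)
B(s) = s**2 + 2*s (B(s) = (s**2 + 1*s) + s = (s**2 + s) + s = (s + s**2) + s = s**2 + 2*s)
G = 5173 (G = 52*((-3*(-3))*(2 - 3*(-3))) + 5**2 = 52*(9*(2 + 9)) + 25 = 52*(9*11) + 25 = 52*99 + 25 = 5148 + 25 = 5173)
J - G = -24 - 1*5173 = -24 - 5173 = -5197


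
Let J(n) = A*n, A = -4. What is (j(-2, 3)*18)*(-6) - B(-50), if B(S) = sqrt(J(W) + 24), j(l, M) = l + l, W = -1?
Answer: 432 - 2*sqrt(7) ≈ 426.71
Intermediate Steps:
j(l, M) = 2*l
J(n) = -4*n
B(S) = 2*sqrt(7) (B(S) = sqrt(-4*(-1) + 24) = sqrt(4 + 24) = sqrt(28) = 2*sqrt(7))
(j(-2, 3)*18)*(-6) - B(-50) = ((2*(-2))*18)*(-6) - 2*sqrt(7) = -4*18*(-6) - 2*sqrt(7) = -72*(-6) - 2*sqrt(7) = 432 - 2*sqrt(7)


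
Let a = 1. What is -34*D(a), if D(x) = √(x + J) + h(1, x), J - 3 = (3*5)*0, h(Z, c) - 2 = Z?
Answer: -170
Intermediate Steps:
h(Z, c) = 2 + Z
J = 3 (J = 3 + (3*5)*0 = 3 + 15*0 = 3 + 0 = 3)
D(x) = 3 + √(3 + x) (D(x) = √(x + 3) + (2 + 1) = √(3 + x) + 3 = 3 + √(3 + x))
-34*D(a) = -34*(3 + √(3 + 1)) = -34*(3 + √4) = -34*(3 + 2) = -34*5 = -170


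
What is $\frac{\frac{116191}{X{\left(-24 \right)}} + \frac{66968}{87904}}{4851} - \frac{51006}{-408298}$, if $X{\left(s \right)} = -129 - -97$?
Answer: $- \frac{24545852539}{39372992736} \approx -0.62342$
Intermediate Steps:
$X{\left(s \right)} = -32$ ($X{\left(s \right)} = -129 + 97 = -32$)
$\frac{\frac{116191}{X{\left(-24 \right)}} + \frac{66968}{87904}}{4851} - \frac{51006}{-408298} = \frac{\frac{116191}{-32} + \frac{66968}{87904}}{4851} - \frac{51006}{-408298} = \left(116191 \left(- \frac{1}{32}\right) + 66968 \cdot \frac{1}{87904}\right) \frac{1}{4851} - - \frac{25503}{204149} = \left(- \frac{116191}{32} + \frac{8371}{10988}\right) \frac{1}{4851} + \frac{25503}{204149} = \left(- \frac{319109709}{87904}\right) \frac{1}{4851} + \frac{25503}{204149} = - \frac{106369903}{142140768} + \frac{25503}{204149} = - \frac{24545852539}{39372992736}$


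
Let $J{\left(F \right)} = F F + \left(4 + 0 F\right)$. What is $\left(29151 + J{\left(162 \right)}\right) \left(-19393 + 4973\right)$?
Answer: $-798853580$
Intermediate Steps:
$J{\left(F \right)} = 4 + F^{2}$ ($J{\left(F \right)} = F^{2} + \left(4 + 0\right) = F^{2} + 4 = 4 + F^{2}$)
$\left(29151 + J{\left(162 \right)}\right) \left(-19393 + 4973\right) = \left(29151 + \left(4 + 162^{2}\right)\right) \left(-19393 + 4973\right) = \left(29151 + \left(4 + 26244\right)\right) \left(-14420\right) = \left(29151 + 26248\right) \left(-14420\right) = 55399 \left(-14420\right) = -798853580$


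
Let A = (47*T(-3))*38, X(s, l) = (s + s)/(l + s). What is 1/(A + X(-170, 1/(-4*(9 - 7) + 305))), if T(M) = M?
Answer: -50489/270419082 ≈ -0.00018671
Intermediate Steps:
X(s, l) = 2*s/(l + s) (X(s, l) = (2*s)/(l + s) = 2*s/(l + s))
A = -5358 (A = (47*(-3))*38 = -141*38 = -5358)
1/(A + X(-170, 1/(-4*(9 - 7) + 305))) = 1/(-5358 + 2*(-170)/(1/(-4*(9 - 7) + 305) - 170)) = 1/(-5358 + 2*(-170)/(1/(-4*2 + 305) - 170)) = 1/(-5358 + 2*(-170)/(1/(-8 + 305) - 170)) = 1/(-5358 + 2*(-170)/(1/297 - 170)) = 1/(-5358 + 2*(-170)/(-50489/297)) = 1/(-5358 + 2*(-170)*(-297/50489)) = 1/(-5358 + 100980/50489) = 1/(-270419082/50489) = -50489/270419082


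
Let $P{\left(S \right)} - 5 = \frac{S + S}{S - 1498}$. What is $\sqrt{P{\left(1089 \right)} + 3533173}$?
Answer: $\frac{182 \sqrt{17843034}}{409} \approx 1879.7$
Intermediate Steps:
$P{\left(S \right)} = 5 + \frac{2 S}{-1498 + S}$ ($P{\left(S \right)} = 5 + \frac{S + S}{S - 1498} = 5 + \frac{2 S}{-1498 + S}$)
$\sqrt{P{\left(1089 \right)} + 3533173} = \sqrt{\frac{7 \left(-1070 + 1089\right)}{-1498 + 1089} + 3533173} = \sqrt{7 \frac{1}{-409} \cdot 19 + 3533173} = \sqrt{7 \left(- \frac{1}{409}\right) 19 + 3533173} = \sqrt{- \frac{133}{409} + 3533173} = \sqrt{\frac{1445067624}{409}} = \frac{182 \sqrt{17843034}}{409}$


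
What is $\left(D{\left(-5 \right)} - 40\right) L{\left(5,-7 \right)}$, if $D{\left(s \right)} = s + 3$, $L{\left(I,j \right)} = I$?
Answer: $-210$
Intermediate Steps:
$D{\left(s \right)} = 3 + s$
$\left(D{\left(-5 \right)} - 40\right) L{\left(5,-7 \right)} = \left(\left(3 - 5\right) - 40\right) 5 = \left(-2 - 40\right) 5 = \left(-42\right) 5 = -210$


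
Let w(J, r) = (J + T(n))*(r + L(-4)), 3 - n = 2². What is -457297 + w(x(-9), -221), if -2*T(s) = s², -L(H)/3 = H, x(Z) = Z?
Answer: -910623/2 ≈ -4.5531e+5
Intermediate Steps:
n = -1 (n = 3 - 1*2² = 3 - 1*4 = 3 - 4 = -1)
L(H) = -3*H
T(s) = -s²/2
w(J, r) = (12 + r)*(-½ + J) (w(J, r) = (J - ½*(-1)²)*(r - 3*(-4)) = (J - ½*1)*(r + 12) = (J - ½)*(12 + r) = (-½ + J)*(12 + r) = (12 + r)*(-½ + J))
-457297 + w(x(-9), -221) = -457297 + (-6 + 12*(-9) - ½*(-221) - 9*(-221)) = -457297 + (-6 - 108 + 221/2 + 1989) = -457297 + 3971/2 = -910623/2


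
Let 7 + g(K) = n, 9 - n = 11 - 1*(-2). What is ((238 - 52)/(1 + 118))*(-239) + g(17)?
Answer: -45763/119 ≈ -384.56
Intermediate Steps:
n = -4 (n = 9 - (11 - 1*(-2)) = 9 - (11 + 2) = 9 - 1*13 = 9 - 13 = -4)
g(K) = -11 (g(K) = -7 - 4 = -11)
((238 - 52)/(1 + 118))*(-239) + g(17) = ((238 - 52)/(1 + 118))*(-239) - 11 = (186/119)*(-239) - 11 = -44454/119 - 11 = -45763/119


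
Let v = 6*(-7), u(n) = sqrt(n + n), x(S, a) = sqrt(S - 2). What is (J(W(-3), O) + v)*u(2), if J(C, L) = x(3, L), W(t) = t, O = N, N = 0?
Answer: -82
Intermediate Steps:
x(S, a) = sqrt(-2 + S)
u(n) = sqrt(2)*sqrt(n) (u(n) = sqrt(2*n) = sqrt(2)*sqrt(n))
O = 0
v = -42
J(C, L) = 1 (J(C, L) = sqrt(-2 + 3) = sqrt(1) = 1)
(J(W(-3), O) + v)*u(2) = (1 - 42)*(sqrt(2)*sqrt(2)) = -41*2 = -82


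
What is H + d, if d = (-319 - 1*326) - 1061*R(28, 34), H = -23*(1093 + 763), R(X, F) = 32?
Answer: -77285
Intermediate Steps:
H = -42688 (H = -23*1856 = -42688)
d = -34597 (d = (-319 - 1*326) - 1061*32 = (-319 - 326) - 33952 = -645 - 33952 = -34597)
H + d = -42688 - 34597 = -77285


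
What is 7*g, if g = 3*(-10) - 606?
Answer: -4452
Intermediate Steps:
g = -636 (g = -30 - 606 = -636)
7*g = 7*(-636) = -4452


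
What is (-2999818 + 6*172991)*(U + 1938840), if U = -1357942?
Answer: -1139647521056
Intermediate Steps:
(-2999818 + 6*172991)*(U + 1938840) = (-2999818 + 6*172991)*(-1357942 + 1938840) = (-2999818 + 1037946)*580898 = -1961872*580898 = -1139647521056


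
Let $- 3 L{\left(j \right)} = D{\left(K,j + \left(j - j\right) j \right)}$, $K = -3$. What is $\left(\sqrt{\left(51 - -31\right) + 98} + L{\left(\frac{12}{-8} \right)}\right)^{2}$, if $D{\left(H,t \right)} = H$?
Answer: $181 + 12 \sqrt{5} \approx 207.83$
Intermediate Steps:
$L{\left(j \right)} = 1$ ($L{\left(j \right)} = \left(- \frac{1}{3}\right) \left(-3\right) = 1$)
$\left(\sqrt{\left(51 - -31\right) + 98} + L{\left(\frac{12}{-8} \right)}\right)^{2} = \left(\sqrt{\left(51 - -31\right) + 98} + 1\right)^{2} = \left(\sqrt{\left(51 + 31\right) + 98} + 1\right)^{2} = \left(\sqrt{82 + 98} + 1\right)^{2} = \left(\sqrt{180} + 1\right)^{2} = \left(6 \sqrt{5} + 1\right)^{2} = \left(1 + 6 \sqrt{5}\right)^{2}$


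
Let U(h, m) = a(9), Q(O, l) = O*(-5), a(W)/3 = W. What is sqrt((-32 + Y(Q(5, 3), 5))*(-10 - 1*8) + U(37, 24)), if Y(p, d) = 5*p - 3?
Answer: 3*sqrt(323) ≈ 53.917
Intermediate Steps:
a(W) = 3*W
Q(O, l) = -5*O
U(h, m) = 27 (U(h, m) = 3*9 = 27)
Y(p, d) = -3 + 5*p
sqrt((-32 + Y(Q(5, 3), 5))*(-10 - 1*8) + U(37, 24)) = sqrt((-32 + (-3 + 5*(-5*5)))*(-10 - 1*8) + 27) = sqrt((-32 + (-3 + 5*(-25)))*(-10 - 8) + 27) = sqrt((-32 + (-3 - 125))*(-18) + 27) = sqrt((-32 - 128)*(-18) + 27) = sqrt(-160*(-18) + 27) = sqrt(2880 + 27) = sqrt(2907) = 3*sqrt(323)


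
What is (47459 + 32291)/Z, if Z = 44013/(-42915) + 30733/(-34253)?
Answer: -19538317954375/471080664 ≈ -41476.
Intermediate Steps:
Z = -942161328/489989165 (Z = 44013*(-1/42915) + 30733*(-1/34253) = -14671/14305 - 30733/34253 = -942161328/489989165 ≈ -1.9228)
(47459 + 32291)/Z = (47459 + 32291)/(-942161328/489989165) = 79750*(-489989165/942161328) = -19538317954375/471080664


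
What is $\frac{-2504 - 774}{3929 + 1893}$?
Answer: $- \frac{1639}{2911} \approx -0.56304$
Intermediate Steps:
$\frac{-2504 - 774}{3929 + 1893} = - \frac{3278}{5822} = \left(-3278\right) \frac{1}{5822} = - \frac{1639}{2911}$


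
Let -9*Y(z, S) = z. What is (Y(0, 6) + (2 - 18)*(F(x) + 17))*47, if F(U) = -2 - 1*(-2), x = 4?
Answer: -12784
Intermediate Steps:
Y(z, S) = -z/9
F(U) = 0 (F(U) = -2 + 2 = 0)
(Y(0, 6) + (2 - 18)*(F(x) + 17))*47 = (-⅑*0 + (2 - 18)*(0 + 17))*47 = (0 - 16*17)*47 = (0 - 272)*47 = -272*47 = -12784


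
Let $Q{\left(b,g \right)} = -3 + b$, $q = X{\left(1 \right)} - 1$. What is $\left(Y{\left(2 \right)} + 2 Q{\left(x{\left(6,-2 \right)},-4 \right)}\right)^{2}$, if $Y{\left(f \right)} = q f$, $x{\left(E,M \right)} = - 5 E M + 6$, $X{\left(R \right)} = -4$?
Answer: $13456$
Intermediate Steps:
$x{\left(E,M \right)} = 6 - 5 E M$ ($x{\left(E,M \right)} = - 5 E M + 6 = 6 - 5 E M$)
$q = -5$ ($q = -4 - 1 = -5$)
$Y{\left(f \right)} = - 5 f$
$\left(Y{\left(2 \right)} + 2 Q{\left(x{\left(6,-2 \right)},-4 \right)}\right)^{2} = \left(\left(-5\right) 2 + 2 \left(-3 - \left(-6 + 30 \left(-2\right)\right)\right)\right)^{2} = \left(-10 + 2 \left(-3 + \left(6 + 60\right)\right)\right)^{2} = \left(-10 + 2 \left(-3 + 66\right)\right)^{2} = \left(-10 + 2 \cdot 63\right)^{2} = \left(-10 + 126\right)^{2} = 116^{2} = 13456$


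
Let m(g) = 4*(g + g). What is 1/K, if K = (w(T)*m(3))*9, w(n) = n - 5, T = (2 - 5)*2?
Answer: -1/2376 ≈ -0.00042088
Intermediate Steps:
T = -6 (T = -3*2 = -6)
w(n) = -5 + n
m(g) = 8*g (m(g) = 4*(2*g) = 8*g)
K = -2376 (K = ((-5 - 6)*(8*3))*9 = -11*24*9 = -264*9 = -2376)
1/K = 1/(-2376) = -1/2376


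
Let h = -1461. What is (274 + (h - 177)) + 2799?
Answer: 1435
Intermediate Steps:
(274 + (h - 177)) + 2799 = (274 + (-1461 - 177)) + 2799 = (274 - 1638) + 2799 = -1364 + 2799 = 1435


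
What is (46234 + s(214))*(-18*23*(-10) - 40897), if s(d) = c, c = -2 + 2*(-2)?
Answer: -1699202596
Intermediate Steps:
c = -6 (c = -2 - 4 = -6)
s(d) = -6
(46234 + s(214))*(-18*23*(-10) - 40897) = (46234 - 6)*(-18*23*(-10) - 40897) = 46228*(-414*(-10) - 40897) = 46228*(4140 - 40897) = 46228*(-36757) = -1699202596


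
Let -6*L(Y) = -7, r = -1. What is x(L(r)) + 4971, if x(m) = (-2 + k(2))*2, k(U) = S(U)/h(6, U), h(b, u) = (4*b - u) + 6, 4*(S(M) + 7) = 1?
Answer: 278125/56 ≈ 4966.5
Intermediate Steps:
S(M) = -27/4 (S(M) = -7 + (¼)*1 = -7 + ¼ = -27/4)
h(b, u) = 6 - u + 4*b (h(b, u) = (-u + 4*b) + 6 = 6 - u + 4*b)
L(Y) = 7/6 (L(Y) = -⅙*(-7) = 7/6)
k(U) = -27/(4*(30 - U)) (k(U) = -27/(4*(6 - U + 4*6)) = -27/(4*(6 - U + 24)) = -27/(4*(30 - U)))
x(m) = -251/56 (x(m) = (-2 + 27/(4*(-30 + 2)))*2 = (-2 + (27/4)/(-28))*2 = (-2 + (27/4)*(-1/28))*2 = (-2 - 27/112)*2 = -251/112*2 = -251/56)
x(L(r)) + 4971 = -251/56 + 4971 = 278125/56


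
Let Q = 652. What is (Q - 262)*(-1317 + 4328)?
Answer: 1174290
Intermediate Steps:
(Q - 262)*(-1317 + 4328) = (652 - 262)*(-1317 + 4328) = 390*3011 = 1174290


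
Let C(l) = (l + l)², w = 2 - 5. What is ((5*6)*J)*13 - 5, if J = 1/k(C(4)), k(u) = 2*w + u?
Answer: 50/29 ≈ 1.7241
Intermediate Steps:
w = -3
C(l) = 4*l² (C(l) = (2*l)² = 4*l²)
k(u) = -6 + u (k(u) = 2*(-3) + u = -6 + u)
J = 1/58 (J = 1/(-6 + 4*4²) = 1/(-6 + 4*16) = 1/(-6 + 64) = 1/58 ≈ 0.017241)
((5*6)*J)*13 - 5 = ((5*6)*(1/58))*13 - 5 = (30*(1/58))*13 - 5 = (15/29)*13 - 5 = 195/29 - 5 = 50/29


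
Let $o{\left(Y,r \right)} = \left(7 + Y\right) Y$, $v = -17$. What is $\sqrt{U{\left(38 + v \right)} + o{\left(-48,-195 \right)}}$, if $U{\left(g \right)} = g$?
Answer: $3 \sqrt{221} \approx 44.598$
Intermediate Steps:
$o{\left(Y,r \right)} = Y \left(7 + Y\right)$
$\sqrt{U{\left(38 + v \right)} + o{\left(-48,-195 \right)}} = \sqrt{\left(38 - 17\right) - 48 \left(7 - 48\right)} = \sqrt{21 - -1968} = \sqrt{21 + 1968} = \sqrt{1989} = 3 \sqrt{221}$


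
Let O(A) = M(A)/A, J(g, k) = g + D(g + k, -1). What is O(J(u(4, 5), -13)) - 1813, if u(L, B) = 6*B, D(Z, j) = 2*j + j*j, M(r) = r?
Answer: -1812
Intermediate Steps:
D(Z, j) = j² + 2*j (D(Z, j) = 2*j + j² = j² + 2*j)
J(g, k) = -1 + g (J(g, k) = g - (2 - 1) = g - 1*1 = g - 1 = -1 + g)
O(A) = 1 (O(A) = A/A = 1)
O(J(u(4, 5), -13)) - 1813 = 1 - 1813 = -1812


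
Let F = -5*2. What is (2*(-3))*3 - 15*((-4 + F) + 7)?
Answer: 87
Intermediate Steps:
F = -10
(2*(-3))*3 - 15*((-4 + F) + 7) = (2*(-3))*3 - 15*((-4 - 10) + 7) = -6*3 - 15*(-14 + 7) = -18 - 15*(-7) = -18 - 1*(-105) = -18 + 105 = 87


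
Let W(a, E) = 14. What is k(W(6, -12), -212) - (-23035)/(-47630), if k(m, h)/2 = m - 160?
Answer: -2786199/9526 ≈ -292.48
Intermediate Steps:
k(m, h) = -320 + 2*m (k(m, h) = 2*(m - 160) = 2*(-160 + m) = -320 + 2*m)
k(W(6, -12), -212) - (-23035)/(-47630) = (-320 + 2*14) - (-23035)/(-47630) = (-320 + 28) - (-23035)*(-1)/47630 = -292 - 1*4607/9526 = -292 - 4607/9526 = -2786199/9526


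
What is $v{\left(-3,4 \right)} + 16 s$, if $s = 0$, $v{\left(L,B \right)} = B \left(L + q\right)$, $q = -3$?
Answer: $-24$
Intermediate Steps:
$v{\left(L,B \right)} = B \left(-3 + L\right)$ ($v{\left(L,B \right)} = B \left(L - 3\right) = B \left(-3 + L\right)$)
$v{\left(-3,4 \right)} + 16 s = 4 \left(-3 - 3\right) + 16 \cdot 0 = 4 \left(-6\right) + 0 = -24 + 0 = -24$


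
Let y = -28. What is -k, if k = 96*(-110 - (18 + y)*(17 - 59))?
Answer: 50880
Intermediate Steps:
k = -50880 (k = 96*(-110 - (18 - 28)*(17 - 59)) = 96*(-110 - (-10)*(-42)) = 96*(-110 - 1*420) = 96*(-110 - 420) = 96*(-530) = -50880)
-k = -1*(-50880) = 50880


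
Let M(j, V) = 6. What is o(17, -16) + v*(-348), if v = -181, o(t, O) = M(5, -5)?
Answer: 62994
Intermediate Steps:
o(t, O) = 6
o(17, -16) + v*(-348) = 6 - 181*(-348) = 6 + 62988 = 62994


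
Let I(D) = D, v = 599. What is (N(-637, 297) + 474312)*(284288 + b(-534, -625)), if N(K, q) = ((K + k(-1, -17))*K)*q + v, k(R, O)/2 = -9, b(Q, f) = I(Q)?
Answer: 35297211652324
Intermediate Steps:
b(Q, f) = Q
k(R, O) = -18 (k(R, O) = 2*(-9) = -18)
N(K, q) = 599 + K*q*(-18 + K) (N(K, q) = ((K - 18)*K)*q + 599 = ((-18 + K)*K)*q + 599 = (K*(-18 + K))*q + 599 = K*q*(-18 + K) + 599 = 599 + K*q*(-18 + K))
(N(-637, 297) + 474312)*(284288 + b(-534, -625)) = ((599 + 297*(-637)**2 - 18*(-637)*297) + 474312)*(284288 - 534) = ((599 + 297*405769 + 3405402) + 474312)*283754 = ((599 + 120513393 + 3405402) + 474312)*283754 = (123919394 + 474312)*283754 = 124393706*283754 = 35297211652324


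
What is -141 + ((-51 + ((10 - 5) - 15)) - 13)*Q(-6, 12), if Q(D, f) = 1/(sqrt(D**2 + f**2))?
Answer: -141 - 37*sqrt(5)/15 ≈ -146.52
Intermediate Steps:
Q(D, f) = 1/sqrt(D**2 + f**2)
-141 + ((-51 + ((10 - 5) - 15)) - 13)*Q(-6, 12) = -141 + ((-51 + ((10 - 5) - 15)) - 13)/sqrt((-6)**2 + 12**2) = -141 + ((-51 + (5 - 15)) - 13)/sqrt(36 + 144) = -141 + ((-51 - 10) - 13)/sqrt(180) = -141 + (-61 - 13)*(sqrt(5)/30) = -141 - 37*sqrt(5)/15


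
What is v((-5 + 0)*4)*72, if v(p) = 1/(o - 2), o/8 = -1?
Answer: -36/5 ≈ -7.2000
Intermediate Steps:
o = -8 (o = 8*(-1) = -8)
v(p) = -⅒ (v(p) = 1/(-8 - 2) = 1/(-10) = -⅒)
v((-5 + 0)*4)*72 = -⅒*72 = -36/5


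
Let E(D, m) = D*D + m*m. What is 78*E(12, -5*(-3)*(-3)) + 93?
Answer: 169275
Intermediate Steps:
E(D, m) = D**2 + m**2
78*E(12, -5*(-3)*(-3)) + 93 = 78*(12**2 + (-5*(-3)*(-3))**2) + 93 = 78*(144 + (15*(-3))**2) + 93 = 78*(144 + (-45)**2) + 93 = 78*(144 + 2025) + 93 = 78*2169 + 93 = 169182 + 93 = 169275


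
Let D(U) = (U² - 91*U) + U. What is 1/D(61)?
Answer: -1/1769 ≈ -0.00056529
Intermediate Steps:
D(U) = U² - 90*U
1/D(61) = 1/(61*(-90 + 61)) = 1/(61*(-29)) = 1/(-1769) = -1/1769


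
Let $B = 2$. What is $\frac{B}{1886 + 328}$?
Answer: $\frac{1}{1107} \approx 0.00090334$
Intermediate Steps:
$\frac{B}{1886 + 328} = \frac{2}{1886 + 328} = \frac{2}{2214} = 2 \cdot \frac{1}{2214} = \frac{1}{1107}$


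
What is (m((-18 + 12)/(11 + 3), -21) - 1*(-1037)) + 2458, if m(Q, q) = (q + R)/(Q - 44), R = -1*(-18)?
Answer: 1086966/311 ≈ 3495.1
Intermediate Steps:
R = 18
m(Q, q) = (18 + q)/(-44 + Q) (m(Q, q) = (q + 18)/(Q - 44) = (18 + q)/(-44 + Q))
(m((-18 + 12)/(11 + 3), -21) - 1*(-1037)) + 2458 = ((18 - 21)/(-44 + (-18 + 12)/(11 + 3)) - 1*(-1037)) + 2458 = (-3/(-44 - 6/14) + 1037) + 2458 = (-3/(-44 - 6*1/14) + 1037) + 2458 = (-3/(-44 - 3/7) + 1037) + 2458 = (-3/(-311/7) + 1037) + 2458 = (-7/311*(-3) + 1037) + 2458 = (21/311 + 1037) + 2458 = 322528/311 + 2458 = 1086966/311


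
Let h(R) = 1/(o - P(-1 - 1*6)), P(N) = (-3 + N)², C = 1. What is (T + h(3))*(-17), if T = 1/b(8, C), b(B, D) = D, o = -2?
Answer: -101/6 ≈ -16.833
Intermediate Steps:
T = 1 (T = 1/1 = 1)
h(R) = -1/102 (h(R) = 1/(-2 - (-3 + (-1 - 1*6))²) = 1/(-2 - (-3 + (-1 - 6))²) = 1/(-2 - (-3 - 7)²) = 1/(-2 - 1*(-10)²) = 1/(-2 - 1*100) = 1/(-2 - 100) = 1/(-102) = -1/102)
(T + h(3))*(-17) = (1 - 1/102)*(-17) = (101/102)*(-17) = -101/6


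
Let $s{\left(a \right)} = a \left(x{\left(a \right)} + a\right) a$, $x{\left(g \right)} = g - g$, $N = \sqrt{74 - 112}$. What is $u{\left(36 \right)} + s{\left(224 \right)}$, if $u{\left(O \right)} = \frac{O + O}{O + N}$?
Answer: $\frac{7496697104}{667} - \frac{36 i \sqrt{38}}{667} \approx 1.1239 \cdot 10^{7} - 0.33271 i$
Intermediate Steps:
$N = i \sqrt{38}$ ($N = \sqrt{-38} = i \sqrt{38} \approx 6.1644 i$)
$x{\left(g \right)} = 0$
$u{\left(O \right)} = \frac{2 O}{O + i \sqrt{38}}$ ($u{\left(O \right)} = \frac{O + O}{O + i \sqrt{38}} = \frac{2 O}{O + i \sqrt{38}}$)
$s{\left(a \right)} = a^{3}$ ($s{\left(a \right)} = a \left(0 + a\right) a = a a a = a^{2} a = a^{3}$)
$u{\left(36 \right)} + s{\left(224 \right)} = 2 \cdot 36 \frac{1}{36 + i \sqrt{38}} + 224^{3} = \frac{72}{36 + i \sqrt{38}} + 11239424 = 11239424 + \frac{72}{36 + i \sqrt{38}}$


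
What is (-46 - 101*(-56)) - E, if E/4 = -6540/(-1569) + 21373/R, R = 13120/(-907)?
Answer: 19733534453/1715440 ≈ 11503.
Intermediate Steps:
R = -13120/907 (R = 13120*(-1/907) = -13120/907 ≈ -14.465)
E = -10109916053/1715440 (E = 4*(-6540/(-1569) + 21373/(-13120/907)) = 4*(-6540*(-1/1569) + 21373*(-907/13120)) = 4*(2180/523 - 19385311/13120) = 4*(-10109916053/6861760) = -10109916053/1715440 ≈ -5893.5)
(-46 - 101*(-56)) - E = (-46 - 101*(-56)) - 1*(-10109916053/1715440) = (-46 + 5656) + 10109916053/1715440 = 5610 + 10109916053/1715440 = 19733534453/1715440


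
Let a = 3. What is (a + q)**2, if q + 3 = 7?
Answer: 49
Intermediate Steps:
q = 4 (q = -3 + 7 = 4)
(a + q)**2 = (3 + 4)**2 = 7**2 = 49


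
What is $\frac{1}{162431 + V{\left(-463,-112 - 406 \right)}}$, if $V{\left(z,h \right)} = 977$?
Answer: $\frac{1}{163408} \approx 6.1196 \cdot 10^{-6}$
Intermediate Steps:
$\frac{1}{162431 + V{\left(-463,-112 - 406 \right)}} = \frac{1}{162431 + 977} = \frac{1}{163408}$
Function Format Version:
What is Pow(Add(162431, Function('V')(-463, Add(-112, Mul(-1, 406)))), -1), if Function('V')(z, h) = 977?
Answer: Rational(1, 163408) ≈ 6.1196e-6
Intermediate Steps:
Pow(Add(162431, Function('V')(-463, Add(-112, Mul(-1, 406)))), -1) = Pow(Add(162431, 977), -1) = Pow(163408, -1) = Rational(1, 163408)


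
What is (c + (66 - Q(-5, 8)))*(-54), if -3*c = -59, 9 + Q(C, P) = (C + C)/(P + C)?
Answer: -5292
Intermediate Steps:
Q(C, P) = -9 + 2*C/(C + P) (Q(C, P) = -9 + (C + C)/(P + C) = -9 + (2*C)/(C + P) = -9 + 2*C/(C + P))
c = 59/3 (c = -⅓*(-59) = 59/3 ≈ 19.667)
(c + (66 - Q(-5, 8)))*(-54) = (59/3 + (66 - (-9*8 - 7*(-5))/(-5 + 8)))*(-54) = (59/3 + (66 - (-72 + 35)/3))*(-54) = (59/3 + (66 - (-37)/3))*(-54) = (59/3 + (66 - 1*(-37/3)))*(-54) = (59/3 + (66 + 37/3))*(-54) = (59/3 + 235/3)*(-54) = 98*(-54) = -5292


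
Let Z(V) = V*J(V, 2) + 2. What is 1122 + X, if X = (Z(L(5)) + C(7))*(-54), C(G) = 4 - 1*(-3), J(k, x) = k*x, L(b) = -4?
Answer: -1092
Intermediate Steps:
C(G) = 7 (C(G) = 4 + 3 = 7)
Z(V) = 2 + 2*V² (Z(V) = V*(V*2) + 2 = V*(2*V) + 2 = 2*V² + 2 = 2 + 2*V²)
X = -2214 (X = ((2 + 2*(-4)²) + 7)*(-54) = ((2 + 2*16) + 7)*(-54) = ((2 + 32) + 7)*(-54) = (34 + 7)*(-54) = 41*(-54) = -2214)
1122 + X = 1122 - 2214 = -1092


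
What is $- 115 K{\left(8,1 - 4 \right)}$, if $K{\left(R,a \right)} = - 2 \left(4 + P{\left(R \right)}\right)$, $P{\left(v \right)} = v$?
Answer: $2760$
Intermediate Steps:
$K{\left(R,a \right)} = -8 - 2 R$ ($K{\left(R,a \right)} = - 2 \left(4 + R\right) = -8 - 2 R$)
$- 115 K{\left(8,1 - 4 \right)} = - 115 \left(-8 - 16\right) = \left(-115\right) \left(-24\right) = 2760$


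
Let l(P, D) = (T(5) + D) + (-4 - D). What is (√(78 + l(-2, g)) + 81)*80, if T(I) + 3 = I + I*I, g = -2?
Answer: 6480 + 80*√101 ≈ 7284.0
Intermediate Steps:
T(I) = -3 + I + I² (T(I) = -3 + (I + I*I) = -3 + (I + I²) = -3 + I + I²)
l(P, D) = 23 (l(P, D) = ((-3 + 5 + 5²) + D) + (-4 - D) = ((-3 + 5 + 25) + D) + (-4 - D) = (27 + D) + (-4 - D) = 23)
(√(78 + l(-2, g)) + 81)*80 = (√(78 + 23) + 81)*80 = (√101 + 81)*80 = (81 + √101)*80 = 6480 + 80*√101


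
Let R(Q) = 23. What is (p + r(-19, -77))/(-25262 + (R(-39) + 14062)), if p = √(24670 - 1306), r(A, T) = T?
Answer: 77/11177 - 6*√649/11177 ≈ -0.0067865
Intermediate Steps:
p = 6*√649 (p = √23364 = 6*√649 ≈ 152.85)
(p + r(-19, -77))/(-25262 + (R(-39) + 14062)) = (6*√649 - 77)/(-25262 + (23 + 14062)) = (-77 + 6*√649)/(-25262 + 14085) = (-77 + 6*√649)/(-11177) = (-77 + 6*√649)*(-1/11177) = 77/11177 - 6*√649/11177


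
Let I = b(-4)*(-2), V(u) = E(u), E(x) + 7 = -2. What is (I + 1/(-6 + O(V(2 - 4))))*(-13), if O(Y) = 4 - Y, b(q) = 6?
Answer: 1079/7 ≈ 154.14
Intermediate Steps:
E(x) = -9 (E(x) = -7 - 2 = -9)
V(u) = -9
I = -12 (I = 6*(-2) = -12)
(I + 1/(-6 + O(V(2 - 4))))*(-13) = (-12 + 1/(-6 + (4 - 1*(-9))))*(-13) = (-12 + 1/(-6 + (4 + 9)))*(-13) = (-12 + 1/(-6 + 13))*(-13) = (-12 + 1/7)*(-13) = (-12 + ⅐)*(-13) = -83/7*(-13) = 1079/7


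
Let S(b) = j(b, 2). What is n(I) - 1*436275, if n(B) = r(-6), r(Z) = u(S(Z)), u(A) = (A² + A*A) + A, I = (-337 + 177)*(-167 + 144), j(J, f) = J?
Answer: -436209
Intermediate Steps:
S(b) = b
I = 3680 (I = -160*(-23) = 3680)
u(A) = A + 2*A² (u(A) = (A² + A²) + A = 2*A² + A = A + 2*A²)
r(Z) = Z*(1 + 2*Z)
n(B) = 66 (n(B) = -6*(1 + 2*(-6)) = -6*(1 - 12) = -6*(-11) = 66)
n(I) - 1*436275 = 66 - 1*436275 = 66 - 436275 = -436209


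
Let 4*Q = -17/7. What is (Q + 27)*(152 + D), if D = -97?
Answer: 40645/28 ≈ 1451.6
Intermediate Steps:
Q = -17/28 (Q = (-17/7)/4 = (-17*1/7)/4 = (1/4)*(-17/7) = -17/28 ≈ -0.60714)
(Q + 27)*(152 + D) = (-17/28 + 27)*(152 - 97) = (739/28)*55 = 40645/28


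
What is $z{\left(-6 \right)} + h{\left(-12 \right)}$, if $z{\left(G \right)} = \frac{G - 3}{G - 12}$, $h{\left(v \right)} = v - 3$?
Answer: $- \frac{29}{2} \approx -14.5$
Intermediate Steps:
$h{\left(v \right)} = -3 + v$
$z{\left(G \right)} = \frac{-3 + G}{-12 + G}$
$z{\left(-6 \right)} + h{\left(-12 \right)} = \frac{-3 - 6}{-12 - 6} - 15 = \frac{1}{-18} \left(-9\right) - 15 = \left(- \frac{1}{18}\right) \left(-9\right) - 15 = \frac{1}{2} - 15 = - \frac{29}{2}$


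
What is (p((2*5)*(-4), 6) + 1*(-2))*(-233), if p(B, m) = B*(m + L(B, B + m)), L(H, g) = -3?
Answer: 28426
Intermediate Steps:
p(B, m) = B*(-3 + m) (p(B, m) = B*(m - 3) = B*(-3 + m))
(p((2*5)*(-4), 6) + 1*(-2))*(-233) = (((2*5)*(-4))*(-3 + 6) + 1*(-2))*(-233) = ((10*(-4))*3 - 2)*(-233) = (-40*3 - 2)*(-233) = (-120 - 2)*(-233) = -122*(-233) = 28426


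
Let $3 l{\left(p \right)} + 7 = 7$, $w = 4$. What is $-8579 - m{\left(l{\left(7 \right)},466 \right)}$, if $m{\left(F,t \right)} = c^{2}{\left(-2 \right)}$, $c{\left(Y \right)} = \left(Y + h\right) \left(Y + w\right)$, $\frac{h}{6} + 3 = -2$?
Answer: $-12675$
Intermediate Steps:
$h = -30$ ($h = -18 + 6 \left(-2\right) = -18 - 12 = -30$)
$l{\left(p \right)} = 0$ ($l{\left(p \right)} = - \frac{7}{3} + \frac{1}{3} \cdot 7 = - \frac{7}{3} + \frac{7}{3} = 0$)
$c{\left(Y \right)} = \left(-30 + Y\right) \left(4 + Y\right)$ ($c{\left(Y \right)} = \left(Y - 30\right) \left(Y + 4\right) = \left(-30 + Y\right) \left(4 + Y\right)$)
$m{\left(F,t \right)} = 4096$ ($m{\left(F,t \right)} = \left(-120 + \left(-2\right)^{2} - -52\right)^{2} = \left(-120 + 4 + 52\right)^{2} = \left(-64\right)^{2} = 4096$)
$-8579 - m{\left(l{\left(7 \right)},466 \right)} = -8579 - 4096 = -12675$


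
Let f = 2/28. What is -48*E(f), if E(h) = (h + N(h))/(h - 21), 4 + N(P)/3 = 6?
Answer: 4080/293 ≈ 13.925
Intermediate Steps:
N(P) = 6 (N(P) = -12 + 3*6 = -12 + 18 = 6)
f = 1/14 (f = 2*(1/28) = 1/14 ≈ 0.071429)
E(h) = (6 + h)/(-21 + h) (E(h) = (h + 6)/(h - 21) = (6 + h)/(-21 + h))
-48*E(f) = -48*(6 + 1/14)/(-21 + 1/14) = -48*85/((-293/14)*14) = -(-672)*85/(293*14) = -48*(-85/293) = 4080/293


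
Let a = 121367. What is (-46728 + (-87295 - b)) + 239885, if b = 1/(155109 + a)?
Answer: 29268302311/276476 ≈ 1.0586e+5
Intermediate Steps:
b = 1/276476 (b = 1/(155109 + 121367) = 1/276476 ≈ 3.6170e-6)
(-46728 + (-87295 - b)) + 239885 = (-46728 + (-87295 - 1*1/276476)) + 239885 = (-46728 + (-87295 - 1/276476)) + 239885 = (-46728 - 24134972421/276476) + 239885 = -37054142949/276476 + 239885 = 29268302311/276476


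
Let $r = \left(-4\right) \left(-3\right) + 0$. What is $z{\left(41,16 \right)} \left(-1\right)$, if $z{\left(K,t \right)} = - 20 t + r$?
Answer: $308$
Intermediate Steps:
$r = 12$ ($r = 12 + 0 = 12$)
$z{\left(K,t \right)} = 12 - 20 t$ ($z{\left(K,t \right)} = - 20 t + 12 = 12 - 20 t$)
$z{\left(41,16 \right)} \left(-1\right) = \left(12 - 320\right) \left(-1\right) = \left(-308\right) \left(-1\right) = 308$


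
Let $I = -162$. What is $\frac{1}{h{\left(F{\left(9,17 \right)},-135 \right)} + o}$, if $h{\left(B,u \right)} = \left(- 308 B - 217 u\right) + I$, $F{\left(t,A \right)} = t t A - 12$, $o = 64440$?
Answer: $- \frac{1}{326847} \approx -3.0595 \cdot 10^{-6}$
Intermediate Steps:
$F{\left(t,A \right)} = -12 + A t^{2}$ ($F{\left(t,A \right)} = t^{2} A - 12 = A t^{2} - 12 = -12 + A t^{2}$)
$h{\left(B,u \right)} = -162 - 308 B - 217 u$ ($h{\left(B,u \right)} = \left(- 308 B - 217 u\right) - 162 = -162 - 308 B - 217 u$)
$\frac{1}{h{\left(F{\left(9,17 \right)},-135 \right)} + o} = \frac{1}{\left(-162 - 308 \left(-12 + 17 \cdot 9^{2}\right) - -29295\right) + 64440} = \frac{1}{\left(-162 - 308 \left(-12 + 17 \cdot 81\right) + 29295\right) + 64440} = \frac{1}{\left(-162 - 308 \left(-12 + 1377\right) + 29295\right) + 64440} = \frac{1}{\left(-162 - 420420 + 29295\right) + 64440} = \frac{1}{-391287 + 64440} = \frac{1}{-326847} = - \frac{1}{326847}$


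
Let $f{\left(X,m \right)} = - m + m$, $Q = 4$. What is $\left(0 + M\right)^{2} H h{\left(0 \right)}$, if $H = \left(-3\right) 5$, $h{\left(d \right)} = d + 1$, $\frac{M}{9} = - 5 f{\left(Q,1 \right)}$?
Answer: $0$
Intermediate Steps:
$f{\left(X,m \right)} = 0$
$M = 0$ ($M = 9 \left(\left(-5\right) 0\right) = 9 \cdot 0 = 0$)
$h{\left(d \right)} = 1 + d$
$H = -15$
$\left(0 + M\right)^{2} H h{\left(0 \right)} = \left(0 + 0\right)^{2} \left(-15\right) \left(1 + 0\right) = 0^{2} \left(-15\right) 1 = 0 \left(-15\right) 1 = 0 \cdot 1 = 0$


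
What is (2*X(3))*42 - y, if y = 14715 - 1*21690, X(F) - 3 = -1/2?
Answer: 7185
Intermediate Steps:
X(F) = 5/2 (X(F) = 3 - 1/2 = 5/2)
y = -6975 (y = 14715 - 21690 = -6975)
(2*X(3))*42 - y = (2*(5/2))*42 - 1*(-6975) = 5*42 + 6975 = 210 + 6975 = 7185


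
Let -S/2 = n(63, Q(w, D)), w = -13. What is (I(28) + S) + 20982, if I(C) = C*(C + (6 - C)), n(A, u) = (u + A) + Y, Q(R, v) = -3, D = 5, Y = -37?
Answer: 21104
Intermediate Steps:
n(A, u) = -37 + A + u (n(A, u) = (u + A) - 37 = (A + u) - 37 = -37 + A + u)
I(C) = 6*C (I(C) = C*6 = 6*C)
S = -46 (S = -2*(-37 + 63 - 3) = -2*23 = -46)
(I(28) + S) + 20982 = (6*28 - 46) + 20982 = (168 - 46) + 20982 = 122 + 20982 = 21104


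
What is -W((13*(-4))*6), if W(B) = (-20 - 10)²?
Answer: -900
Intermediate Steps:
W(B) = 900 (W(B) = (-30)² = 900)
-W((13*(-4))*6) = -1*900 = -900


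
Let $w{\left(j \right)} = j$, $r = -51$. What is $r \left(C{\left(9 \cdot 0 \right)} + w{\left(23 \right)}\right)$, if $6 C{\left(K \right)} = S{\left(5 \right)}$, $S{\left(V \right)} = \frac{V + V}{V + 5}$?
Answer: $- \frac{2363}{2} \approx -1181.5$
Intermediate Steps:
$S{\left(V \right)} = \frac{2 V}{5 + V}$
$C{\left(K \right)} = \frac{1}{6}$ ($C{\left(K \right)} = \frac{2 \cdot 5 \frac{1}{5 + 5}}{6} = \frac{2 \cdot 5 \cdot \frac{1}{10}}{6} = \frac{1}{6} \cdot 1 = \frac{1}{6}$)
$r \left(C{\left(9 \cdot 0 \right)} + w{\left(23 \right)}\right) = - 51 \left(\frac{1}{6} + 23\right) = \left(-51\right) \frac{139}{6} = - \frac{2363}{2}$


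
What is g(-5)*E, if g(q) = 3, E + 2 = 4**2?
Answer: 42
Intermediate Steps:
E = 14 (E = -2 + 4**2 = -2 + 16 = 14)
g(-5)*E = 3*14 = 42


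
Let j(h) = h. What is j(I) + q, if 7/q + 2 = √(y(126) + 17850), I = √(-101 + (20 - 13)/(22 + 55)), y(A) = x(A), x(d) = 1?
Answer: 14/17847 + 7*√17851/17847 + I*√12210/11 ≈ 0.053188 + 10.045*I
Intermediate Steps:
y(A) = 1
I = I*√12210/11 (I = √(-101 + 7/77) = √(-101 + 7*(1/77)) = √(-101 + 1/11) = √(-1110/11) = I*√12210/11 ≈ 10.045*I)
q = 7/(-2 + √17851) (q = 7/(-2 + √(1 + 17850)) = 7/(-2 + √17851) ≈ 0.053188)
j(I) + q = I*√12210/11 + (14/17847 + 7*√17851/17847) = 14/17847 + 7*√17851/17847 + I*√12210/11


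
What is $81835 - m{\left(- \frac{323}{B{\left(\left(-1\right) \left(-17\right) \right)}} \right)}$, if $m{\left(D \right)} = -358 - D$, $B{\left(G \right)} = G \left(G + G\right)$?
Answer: $\frac{2794543}{34} \approx 82193.0$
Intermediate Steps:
$B{\left(G \right)} = 2 G^{2}$ ($B{\left(G \right)} = G 2 G = 2 G^{2}$)
$81835 - m{\left(- \frac{323}{B{\left(\left(-1\right) \left(-17\right) \right)}} \right)} = 81835 - \left(-358 - - \frac{323}{2 \left(\left(-1\right) \left(-17\right)\right)^{2}}\right) = 81835 - \left(-358 - - \frac{323}{2 \cdot 17^{2}}\right) = 81835 - \left(-358 - - \frac{323}{2 \cdot 289}\right) = 81835 - \left(-358 - - \frac{323}{578}\right) = 81835 - \left(-358 - \left(-323\right) \frac{1}{578}\right) = 81835 - \left(-358 - - \frac{19}{34}\right) = 81835 - \left(-358 + \frac{19}{34}\right) = 81835 - - \frac{12153}{34} = 81835 + \frac{12153}{34} = \frac{2794543}{34}$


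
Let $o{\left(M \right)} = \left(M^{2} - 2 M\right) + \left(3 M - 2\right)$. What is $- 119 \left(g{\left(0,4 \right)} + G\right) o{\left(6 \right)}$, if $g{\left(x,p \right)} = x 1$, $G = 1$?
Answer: $-4760$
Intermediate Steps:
$o{\left(M \right)} = -2 + M + M^{2}$ ($o{\left(M \right)} = \left(M^{2} - 2 M\right) + \left(-2 + 3 M\right) = -2 + M + M^{2}$)
$g{\left(x,p \right)} = x$
$- 119 \left(g{\left(0,4 \right)} + G\right) o{\left(6 \right)} = - 119 \left(0 + 1\right) \left(-2 + 6 + 6^{2}\right) = - 119 \cdot 1 \left(-2 + 6 + 36\right) = - 119 \cdot 1 \cdot 40 = \left(-119\right) 40 = -4760$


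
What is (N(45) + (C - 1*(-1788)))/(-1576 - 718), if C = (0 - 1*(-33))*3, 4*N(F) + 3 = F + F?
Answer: -7635/9176 ≈ -0.83206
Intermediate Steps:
N(F) = -¾ + F/2 (N(F) = -¾ + (F + F)/4 = -¾ + (2*F)/4 = -¾ + F/2)
C = 99 (C = (0 + 33)*3 = 33*3 = 99)
(N(45) + (C - 1*(-1788)))/(-1576 - 718) = ((-¾ + (½)*45) + (99 - 1*(-1788)))/(-1576 - 718) = ((-¾ + 45/2) + (99 + 1788))/(-2294) = (87/4 + 1887)*(-1/2294) = (7635/4)*(-1/2294) = -7635/9176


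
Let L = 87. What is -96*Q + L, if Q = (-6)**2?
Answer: -3369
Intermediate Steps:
Q = 36
-96*Q + L = -96*36 + 87 = -3456 + 87 = -3369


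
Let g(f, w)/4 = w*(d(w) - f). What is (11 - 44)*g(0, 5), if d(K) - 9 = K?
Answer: -9240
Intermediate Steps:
d(K) = 9 + K
g(f, w) = 4*w*(9 + w - f) (g(f, w) = 4*(w*((9 + w) - f)) = 4*(w*(9 + w - f)) = 4*w*(9 + w - f))
(11 - 44)*g(0, 5) = (11 - 44)*(4*5*(9 + 5 - 1*0)) = -132*5*(9 + 5 + 0) = -132*5*14 = -33*280 = -9240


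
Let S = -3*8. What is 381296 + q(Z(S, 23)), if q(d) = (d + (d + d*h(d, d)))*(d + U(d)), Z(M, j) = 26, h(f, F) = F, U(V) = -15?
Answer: 389304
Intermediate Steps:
S = -24
q(d) = (-15 + d)*(d² + 2*d) (q(d) = (d + (d + d*d))*(d - 15) = (d + (d + d²))*(-15 + d) = (d² + 2*d)*(-15 + d) = (-15 + d)*(d² + 2*d))
381296 + q(Z(S, 23)) = 381296 + 26*(-30 + 26² - 13*26) = 381296 + 26*(-30 + 676 - 338) = 381296 + 26*308 = 381296 + 8008 = 389304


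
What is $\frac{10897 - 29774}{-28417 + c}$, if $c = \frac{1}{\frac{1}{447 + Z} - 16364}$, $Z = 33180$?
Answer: $\frac{10387488829079}{15637085908286} \approx 0.66429$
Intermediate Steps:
$c = - \frac{33627}{550272227}$ ($c = \frac{1}{\frac{1}{447 + 33180} - 16364} = \frac{1}{\frac{1}{33627} - 16364} = \frac{1}{- \frac{550272227}{33627}} = - \frac{33627}{550272227} \approx -6.111 \cdot 10^{-5}$)
$\frac{10897 - 29774}{-28417 + c} = \frac{10897 - 29774}{-28417 - \frac{33627}{550272227}} = - \frac{18877}{- \frac{15637085908286}{550272227}} = \left(-18877\right) \left(- \frac{550272227}{15637085908286}\right) = \frac{10387488829079}{15637085908286}$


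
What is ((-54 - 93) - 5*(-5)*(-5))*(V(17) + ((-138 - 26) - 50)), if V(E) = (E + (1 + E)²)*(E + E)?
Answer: -3095360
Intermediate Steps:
V(E) = 2*E*(E + (1 + E)²) (V(E) = (E + (1 + E)²)*(2*E) = 2*E*(E + (1 + E)²))
((-54 - 93) - 5*(-5)*(-5))*(V(17) + ((-138 - 26) - 50)) = ((-54 - 93) - 5*(-5)*(-5))*(2*17*(17 + (1 + 17)²) + ((-138 - 26) - 50)) = (-147 + 25*(-5))*(2*17*(17 + 18²) + (-164 - 50)) = (-147 - 125)*(2*17*(17 + 324) - 214) = -272*(2*17*341 - 214) = -272*(11594 - 214) = -272*11380 = -3095360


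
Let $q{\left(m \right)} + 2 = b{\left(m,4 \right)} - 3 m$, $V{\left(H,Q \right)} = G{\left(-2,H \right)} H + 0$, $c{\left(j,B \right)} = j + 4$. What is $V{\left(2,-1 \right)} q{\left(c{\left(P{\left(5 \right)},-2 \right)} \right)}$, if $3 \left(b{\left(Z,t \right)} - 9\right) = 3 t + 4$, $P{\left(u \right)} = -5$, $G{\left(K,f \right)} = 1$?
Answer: $\frac{92}{3} \approx 30.667$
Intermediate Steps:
$b{\left(Z,t \right)} = \frac{31}{3} + t$ ($b{\left(Z,t \right)} = 9 + \frac{3 t + 4}{3} = 9 + \frac{4 + 3 t}{3} = 9 + \left(\frac{4}{3} + t\right) = \frac{31}{3} + t$)
$c{\left(j,B \right)} = 4 + j$
$V{\left(H,Q \right)} = H$ ($V{\left(H,Q \right)} = 1 H + 0 = H + 0 = H$)
$q{\left(m \right)} = \frac{37}{3} - 3 m$ ($q{\left(m \right)} = -2 + \left(\left(\frac{31}{3} + 4\right) - 3 m\right) = -2 - \left(- \frac{43}{3} + 3 m\right) = \frac{37}{3} - 3 m$)
$V{\left(2,-1 \right)} q{\left(c{\left(P{\left(5 \right)},-2 \right)} \right)} = 2 \left(\frac{37}{3} - 3 \left(4 - 5\right)\right) = 2 \left(\frac{37}{3} - -3\right) = 2 \left(\frac{37}{3} + 3\right) = 2 \cdot \frac{46}{3} = \frac{92}{3}$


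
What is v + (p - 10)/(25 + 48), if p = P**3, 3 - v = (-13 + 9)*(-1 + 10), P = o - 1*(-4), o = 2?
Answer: 3053/73 ≈ 41.822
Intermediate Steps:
P = 6 (P = 2 - 1*(-4) = 2 + 4 = 6)
v = 39 (v = 3 - (-13 + 9)*(-1 + 10) = 3 - (-4)*9 = 3 - 1*(-36) = 3 + 36 = 39)
p = 216 (p = 6**3 = 216)
v + (p - 10)/(25 + 48) = 39 + (216 - 10)/(25 + 48) = 39 + 206/73 = 3053/73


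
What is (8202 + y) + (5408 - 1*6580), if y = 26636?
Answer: 33666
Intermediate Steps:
(8202 + y) + (5408 - 1*6580) = (8202 + 26636) + (5408 - 1*6580) = 34838 + (5408 - 6580) = 34838 - 1172 = 33666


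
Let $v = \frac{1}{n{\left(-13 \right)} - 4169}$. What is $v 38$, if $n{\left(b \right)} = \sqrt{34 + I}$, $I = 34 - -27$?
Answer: $- \frac{79211}{8690233} - \frac{19 \sqrt{95}}{8690233} \approx -0.0091363$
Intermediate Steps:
$I = 61$ ($I = 34 + 27 = 61$)
$n{\left(b \right)} = \sqrt{95}$ ($n{\left(b \right)} = \sqrt{34 + 61} = \sqrt{95}$)
$v = \frac{1}{-4169 + \sqrt{95}}$ ($v = \frac{1}{\sqrt{95} - 4169} = \frac{1}{-4169 + \sqrt{95}} \approx -0.00024043$)
$v 38 = \left(- \frac{4169}{17380466} - \frac{\sqrt{95}}{17380466}\right) 38 = - \frac{79211}{8690233} - \frac{19 \sqrt{95}}{8690233}$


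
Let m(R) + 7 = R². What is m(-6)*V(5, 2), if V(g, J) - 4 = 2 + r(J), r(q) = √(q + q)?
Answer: 232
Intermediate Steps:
r(q) = √2*√q (r(q) = √(2*q) = √2*√q)
m(R) = -7 + R²
V(g, J) = 6 + √2*√J (V(g, J) = 4 + (2 + √2*√J) = 6 + √2*√J)
m(-6)*V(5, 2) = (-7 + (-6)²)*(6 + √2*√2) = (-7 + 36)*(6 + 2) = 29*8 = 232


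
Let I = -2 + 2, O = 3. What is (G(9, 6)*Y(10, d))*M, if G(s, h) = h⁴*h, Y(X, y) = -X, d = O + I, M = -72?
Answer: 5598720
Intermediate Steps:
I = 0
d = 3 (d = 3 + 0 = 3)
G(s, h) = h⁵
(G(9, 6)*Y(10, d))*M = (6⁵*(-1*10))*(-72) = (7776*(-10))*(-72) = -77760*(-72) = 5598720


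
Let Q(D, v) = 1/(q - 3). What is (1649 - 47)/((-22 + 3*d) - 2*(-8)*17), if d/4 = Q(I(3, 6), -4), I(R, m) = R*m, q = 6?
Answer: 801/127 ≈ 6.3071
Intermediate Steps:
Q(D, v) = ⅓ (Q(D, v) = 1/(6 - 3) = 1/3 = ⅓)
d = 4/3 (d = 4*(⅓) = 4/3 ≈ 1.3333)
(1649 - 47)/((-22 + 3*d) - 2*(-8)*17) = (1649 - 47)/((-22 + 3*(4/3)) - 2*(-8)*17) = 1602/((-22 + 4) + 16*17) = 1602/(-18 + 272) = 1602/254 = 1602*(1/254) = 801/127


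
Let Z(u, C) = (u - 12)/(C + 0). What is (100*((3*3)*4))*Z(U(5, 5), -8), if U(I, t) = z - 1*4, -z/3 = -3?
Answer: 3150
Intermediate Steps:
z = 9 (z = -3*(-3) = 9)
U(I, t) = 5 (U(I, t) = 9 - 1*4 = 9 - 4 = 5)
Z(u, C) = (-12 + u)/C
(100*((3*3)*4))*Z(U(5, 5), -8) = (100*((3*3)*4))*((-12 + 5)/(-8)) = (100*(9*4))*(-⅛*(-7)) = (100*36)*(7/8) = 3600*(7/8) = 3150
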